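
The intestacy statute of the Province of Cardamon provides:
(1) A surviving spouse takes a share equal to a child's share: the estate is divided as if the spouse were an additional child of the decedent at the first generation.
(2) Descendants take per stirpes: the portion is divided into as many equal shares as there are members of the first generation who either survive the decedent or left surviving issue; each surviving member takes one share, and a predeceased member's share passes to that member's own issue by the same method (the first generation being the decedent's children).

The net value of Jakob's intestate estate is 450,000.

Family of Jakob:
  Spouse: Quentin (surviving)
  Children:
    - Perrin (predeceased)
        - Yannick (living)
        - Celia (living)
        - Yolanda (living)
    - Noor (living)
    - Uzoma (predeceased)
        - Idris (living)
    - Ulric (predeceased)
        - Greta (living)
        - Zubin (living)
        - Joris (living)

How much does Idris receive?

The spouse counts as an additional share at the children's level, so there are 5 primary shares of 90,000. Quentin takes one such share (90,000).
The children's combined portion (360,000) is divided into 4 shares of 90,000: Noor takes 90,000; Perrin's 90,000 share passes to Perrin's issue; Uzoma's 90,000 share passes to Uzoma's issue; Ulric's 90,000 share passes to Ulric's issue.
Perrin's share (90,000) is divided into 3 shares of 30,000: Yannick, Celia, and Yolanda each take 30,000.
Uzoma's share (90,000) passes entirely to Idris.
Ulric's share (90,000) is divided into 3 shares of 30,000: Greta, Zubin, and Joris each take 30,000.

Idris receives 90,000.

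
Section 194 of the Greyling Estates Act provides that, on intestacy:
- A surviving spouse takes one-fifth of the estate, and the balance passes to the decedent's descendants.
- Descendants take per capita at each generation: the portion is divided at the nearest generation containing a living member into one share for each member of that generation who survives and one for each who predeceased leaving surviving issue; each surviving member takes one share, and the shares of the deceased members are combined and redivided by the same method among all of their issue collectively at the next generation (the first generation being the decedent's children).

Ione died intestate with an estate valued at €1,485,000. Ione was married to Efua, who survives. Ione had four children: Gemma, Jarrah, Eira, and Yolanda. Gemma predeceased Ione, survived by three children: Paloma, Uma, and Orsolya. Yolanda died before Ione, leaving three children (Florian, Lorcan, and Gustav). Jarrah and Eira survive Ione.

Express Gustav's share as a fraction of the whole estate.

Efua takes one-fifth of €1,485,000 = €297,000. The remaining €1,188,000 passes to the descendants.
The descendants' portion (€1,188,000) is divided at the children's generation into 4 shares of €297,000. Jarrah and Eira each take €297,000. The 2 shares of the deceased (Gemma and Yolanda) are combined into a pool of €594,000.
That pool (€594,000) is divided at the grandchildren's generation equally among Paloma, Uma, Orsolya, Florian, Lorcan, and Gustav: €99,000 each.

Gustav receives 1/15 of the estate.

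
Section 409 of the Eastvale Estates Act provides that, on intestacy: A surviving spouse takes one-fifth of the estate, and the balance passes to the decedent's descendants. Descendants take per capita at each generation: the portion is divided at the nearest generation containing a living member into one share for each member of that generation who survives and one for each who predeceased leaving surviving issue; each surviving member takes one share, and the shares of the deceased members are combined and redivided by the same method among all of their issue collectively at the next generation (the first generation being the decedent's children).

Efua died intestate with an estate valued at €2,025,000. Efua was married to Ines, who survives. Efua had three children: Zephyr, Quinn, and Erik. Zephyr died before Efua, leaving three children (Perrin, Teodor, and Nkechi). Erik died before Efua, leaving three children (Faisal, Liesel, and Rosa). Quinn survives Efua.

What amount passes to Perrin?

Ines takes one-fifth of €2,025,000 = €405,000. The remaining €1,620,000 passes to the descendants.
The descendants' portion (€1,620,000) is divided at the children's generation into 3 shares of €540,000. Quinn takes €540,000. The 2 shares of the deceased (Zephyr and Erik) are combined into a pool of €1,080,000.
That pool (€1,080,000) is divided at the grandchildren's generation equally among Perrin, Teodor, Nkechi, Faisal, Liesel, and Rosa: €180,000 each.

Perrin receives €180,000.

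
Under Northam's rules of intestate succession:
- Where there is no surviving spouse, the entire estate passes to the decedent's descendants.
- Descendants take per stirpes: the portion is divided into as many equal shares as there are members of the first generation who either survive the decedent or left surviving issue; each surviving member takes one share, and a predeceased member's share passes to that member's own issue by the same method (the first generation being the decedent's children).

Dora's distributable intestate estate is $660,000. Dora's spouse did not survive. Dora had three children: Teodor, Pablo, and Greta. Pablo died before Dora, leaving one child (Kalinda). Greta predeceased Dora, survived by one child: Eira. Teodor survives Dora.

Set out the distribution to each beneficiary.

Teodor: $220,000; Kalinda: $220,000; Eira: $220,000

The entire $660,000 passes to the descendants.
That amount ($660,000) is divided into 3 shares of $220,000: Teodor takes $220,000; Pablo's $220,000 share passes to Pablo's issue; Greta's $220,000 share passes to Greta's issue.
Pablo's share ($220,000) passes entirely to Kalinda.
Greta's share ($220,000) passes entirely to Eira.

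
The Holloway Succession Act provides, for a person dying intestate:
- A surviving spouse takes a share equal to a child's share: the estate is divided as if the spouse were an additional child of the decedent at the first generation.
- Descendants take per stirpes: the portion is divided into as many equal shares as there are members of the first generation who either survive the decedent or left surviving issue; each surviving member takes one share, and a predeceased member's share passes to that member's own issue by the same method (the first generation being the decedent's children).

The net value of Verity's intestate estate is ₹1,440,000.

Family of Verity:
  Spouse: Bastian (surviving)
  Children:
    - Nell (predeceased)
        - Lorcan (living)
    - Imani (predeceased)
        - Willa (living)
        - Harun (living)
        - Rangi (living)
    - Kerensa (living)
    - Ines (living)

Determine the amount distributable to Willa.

The spouse counts as an additional share at the children's level, so there are 5 primary shares of ₹288,000. Bastian takes one such share (₹288,000).
The children's combined portion (₹1,152,000) is divided into 4 shares of ₹288,000: Kerensa and Ines each take ₹288,000; Nell's ₹288,000 share passes to Nell's issue; Imani's ₹288,000 share passes to Imani's issue.
Nell's share (₹288,000) passes entirely to Lorcan.
Imani's share (₹288,000) is divided into 3 shares of ₹96,000: Willa, Harun, and Rangi each take ₹96,000.

Willa receives ₹96,000.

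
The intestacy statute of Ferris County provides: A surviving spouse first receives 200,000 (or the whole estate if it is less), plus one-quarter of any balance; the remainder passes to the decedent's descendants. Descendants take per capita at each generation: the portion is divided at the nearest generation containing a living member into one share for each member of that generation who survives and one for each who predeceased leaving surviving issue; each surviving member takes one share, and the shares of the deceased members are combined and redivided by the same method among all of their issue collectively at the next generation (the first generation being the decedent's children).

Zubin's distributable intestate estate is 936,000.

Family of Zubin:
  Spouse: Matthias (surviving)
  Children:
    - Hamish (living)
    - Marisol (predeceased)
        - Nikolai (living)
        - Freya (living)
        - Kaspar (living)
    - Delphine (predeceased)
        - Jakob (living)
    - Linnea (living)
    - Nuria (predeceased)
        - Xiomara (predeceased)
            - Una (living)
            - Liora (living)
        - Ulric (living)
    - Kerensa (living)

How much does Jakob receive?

Matthias first takes 200,000, leaving a balance of 736,000. Matthias then takes one-quarter of the balance (184,000), for a total of 384,000. The remaining 552,000 passes to the descendants.
The descendants' portion (552,000) is divided at the children's generation into 6 shares of 92,000. Hamish, Linnea, and Kerensa each take 92,000. The 3 shares of the deceased (Marisol, Delphine, and Nuria) are combined into a pool of 276,000.
That pool (276,000) is divided at the grandchildren's generation into 6 shares of 46,000. Nikolai, Freya, Kaspar, Jakob, and Ulric each take 46,000. The remaining share for the deceased Xiomara (46,000) is carried to the next generation.
That pool (46,000) is divided at the great-grandchildren's generation equally among Una and Liora: 23,000 each.

Jakob receives 46,000.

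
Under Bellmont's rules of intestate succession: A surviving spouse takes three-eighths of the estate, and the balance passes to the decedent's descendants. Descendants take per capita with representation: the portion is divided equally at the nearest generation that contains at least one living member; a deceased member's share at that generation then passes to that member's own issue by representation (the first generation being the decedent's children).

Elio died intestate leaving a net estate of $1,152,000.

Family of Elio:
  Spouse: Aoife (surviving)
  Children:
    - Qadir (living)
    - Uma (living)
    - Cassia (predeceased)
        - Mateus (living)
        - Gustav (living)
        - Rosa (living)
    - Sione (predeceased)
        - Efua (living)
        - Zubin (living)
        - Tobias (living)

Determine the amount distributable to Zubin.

Aoife takes three-eighths of $1,152,000 = $432,000. The remaining $720,000 passes to the descendants.
The descendants' portion ($720,000) is divided into 4 shares of $180,000: Qadir and Uma each take $180,000; Cassia's $180,000 share passes to Cassia's issue; Sione's $180,000 share passes to Sione's issue.
Cassia's share ($180,000) is divided into 3 shares of $60,000: Mateus, Gustav, and Rosa each take $60,000.
Sione's share ($180,000) is divided into 3 shares of $60,000: Efua, Zubin, and Tobias each take $60,000.

Zubin receives $60,000.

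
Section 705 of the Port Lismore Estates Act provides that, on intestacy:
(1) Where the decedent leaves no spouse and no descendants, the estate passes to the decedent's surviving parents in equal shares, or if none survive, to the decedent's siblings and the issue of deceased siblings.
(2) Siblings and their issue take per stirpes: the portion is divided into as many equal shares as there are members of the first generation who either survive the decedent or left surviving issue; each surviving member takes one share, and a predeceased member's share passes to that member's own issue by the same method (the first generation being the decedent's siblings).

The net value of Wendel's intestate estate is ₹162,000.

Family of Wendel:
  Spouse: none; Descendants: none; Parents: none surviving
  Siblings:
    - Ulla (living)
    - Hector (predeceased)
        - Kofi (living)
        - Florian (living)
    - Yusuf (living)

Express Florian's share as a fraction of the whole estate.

Florian receives 1/6 of the estate.

The entire ₹162,000 passes to the siblings and their issue.
That amount (₹162,000) is divided into 3 shares of ₹54,000: Ulla and Yusuf each take ₹54,000; Hector's ₹54,000 share passes to Hector's issue.
Hector's share (₹54,000) is divided into 2 shares of ₹27,000: Kofi and Florian each take ₹27,000.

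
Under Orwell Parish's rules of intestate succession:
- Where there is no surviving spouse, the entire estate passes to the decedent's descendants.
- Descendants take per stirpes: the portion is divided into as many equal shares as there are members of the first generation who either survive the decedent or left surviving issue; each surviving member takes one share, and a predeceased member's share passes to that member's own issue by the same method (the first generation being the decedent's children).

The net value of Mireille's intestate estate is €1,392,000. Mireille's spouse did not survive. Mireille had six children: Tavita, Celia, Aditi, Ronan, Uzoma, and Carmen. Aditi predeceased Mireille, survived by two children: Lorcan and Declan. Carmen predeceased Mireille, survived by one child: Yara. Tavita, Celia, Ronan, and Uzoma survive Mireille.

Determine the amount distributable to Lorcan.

The entire €1,392,000 passes to the descendants.
That amount (€1,392,000) is divided into 6 shares of €232,000: Tavita, Celia, Ronan, and Uzoma each take €232,000; Aditi's €232,000 share passes to Aditi's issue; Carmen's €232,000 share passes to Carmen's issue.
Aditi's share (€232,000) is divided into 2 shares of €116,000: Lorcan and Declan each take €116,000.
Carmen's share (€232,000) passes entirely to Yara.

Lorcan receives €116,000.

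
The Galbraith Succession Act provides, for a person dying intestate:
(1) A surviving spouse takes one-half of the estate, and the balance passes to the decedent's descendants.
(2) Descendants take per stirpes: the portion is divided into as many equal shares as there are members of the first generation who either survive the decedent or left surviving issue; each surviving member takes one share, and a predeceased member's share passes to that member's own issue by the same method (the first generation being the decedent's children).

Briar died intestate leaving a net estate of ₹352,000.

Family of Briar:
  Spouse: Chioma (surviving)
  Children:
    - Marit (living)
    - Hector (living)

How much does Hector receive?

Hector receives ₹88,000.

Chioma takes one-half of ₹352,000 = ₹176,000. The remaining ₹176,000 passes to the descendants.
The descendants' portion (₹176,000) is divided into 2 shares of ₹88,000: Marit and Hector each take ₹88,000.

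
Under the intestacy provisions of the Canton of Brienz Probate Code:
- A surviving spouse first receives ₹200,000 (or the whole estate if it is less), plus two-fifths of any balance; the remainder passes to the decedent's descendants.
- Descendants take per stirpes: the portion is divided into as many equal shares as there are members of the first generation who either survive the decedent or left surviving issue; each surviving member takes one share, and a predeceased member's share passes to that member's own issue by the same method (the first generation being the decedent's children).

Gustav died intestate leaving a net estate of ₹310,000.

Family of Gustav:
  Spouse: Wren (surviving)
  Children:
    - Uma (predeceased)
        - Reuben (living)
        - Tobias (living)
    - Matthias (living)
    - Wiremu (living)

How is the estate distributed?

Wren: ₹244,000; Reuben: ₹11,000; Tobias: ₹11,000; Matthias: ₹22,000; Wiremu: ₹22,000

Wren first takes ₹200,000, leaving a balance of ₹110,000. Wren then takes two-fifths of the balance (₹44,000), for a total of ₹244,000. The remaining ₹66,000 passes to the descendants.
The descendants' portion (₹66,000) is divided into 3 shares of ₹22,000: Matthias and Wiremu each take ₹22,000; Uma's ₹22,000 share passes to Uma's issue.
Uma's share (₹22,000) is divided into 2 shares of ₹11,000: Reuben and Tobias each take ₹11,000.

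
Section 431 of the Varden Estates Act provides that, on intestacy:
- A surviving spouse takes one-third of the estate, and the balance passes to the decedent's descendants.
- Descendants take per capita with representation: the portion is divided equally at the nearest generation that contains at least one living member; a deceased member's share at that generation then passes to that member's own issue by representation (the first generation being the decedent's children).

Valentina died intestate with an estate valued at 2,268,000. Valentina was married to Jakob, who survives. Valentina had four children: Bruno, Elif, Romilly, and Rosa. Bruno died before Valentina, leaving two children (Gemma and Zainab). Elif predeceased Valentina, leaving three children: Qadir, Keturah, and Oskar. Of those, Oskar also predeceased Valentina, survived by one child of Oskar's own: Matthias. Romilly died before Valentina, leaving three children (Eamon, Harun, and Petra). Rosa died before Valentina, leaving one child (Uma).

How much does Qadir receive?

Jakob takes one-third of 2,268,000 = 756,000. The remaining 1,512,000 passes to the descendants.
No child survives, so the initial division is made at the grandchildren's generation.
The descendants' portion (1,512,000) is divided into 9 shares of 168,000: Gemma, Zainab, Qadir, Keturah, Eamon, Harun, Petra, and Uma each take 168,000; Oskar's 168,000 share passes to Oskar's issue.
Oskar's share (168,000) passes entirely to Matthias.

Qadir receives 168,000.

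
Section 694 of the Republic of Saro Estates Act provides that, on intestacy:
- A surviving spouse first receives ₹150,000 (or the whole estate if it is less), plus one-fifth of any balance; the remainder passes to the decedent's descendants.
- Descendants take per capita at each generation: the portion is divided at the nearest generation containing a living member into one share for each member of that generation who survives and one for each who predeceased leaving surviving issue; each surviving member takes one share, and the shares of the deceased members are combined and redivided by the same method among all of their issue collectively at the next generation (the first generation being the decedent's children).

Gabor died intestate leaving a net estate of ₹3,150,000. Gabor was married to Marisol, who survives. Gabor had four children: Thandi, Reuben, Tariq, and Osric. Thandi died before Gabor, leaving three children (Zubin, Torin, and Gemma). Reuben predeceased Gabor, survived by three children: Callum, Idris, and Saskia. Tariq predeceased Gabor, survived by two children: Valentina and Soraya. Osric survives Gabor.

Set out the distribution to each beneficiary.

Marisol: ₹750,000; Zubin: ₹225,000; Torin: ₹225,000; Gemma: ₹225,000; Callum: ₹225,000; Idris: ₹225,000; Saskia: ₹225,000; Valentina: ₹225,000; Soraya: ₹225,000; Osric: ₹600,000

Marisol first takes ₹150,000, leaving a balance of ₹3,000,000. Marisol then takes one-fifth of the balance (₹600,000), for a total of ₹750,000. The remaining ₹2,400,000 passes to the descendants.
The descendants' portion (₹2,400,000) is divided at the children's generation into 4 shares of ₹600,000. Osric takes ₹600,000. The 3 shares of the deceased (Thandi, Reuben, and Tariq) are combined into a pool of ₹1,800,000.
That pool (₹1,800,000) is divided at the grandchildren's generation equally among Zubin, Torin, Gemma, Callum, Idris, Saskia, Valentina, and Soraya: ₹225,000 each.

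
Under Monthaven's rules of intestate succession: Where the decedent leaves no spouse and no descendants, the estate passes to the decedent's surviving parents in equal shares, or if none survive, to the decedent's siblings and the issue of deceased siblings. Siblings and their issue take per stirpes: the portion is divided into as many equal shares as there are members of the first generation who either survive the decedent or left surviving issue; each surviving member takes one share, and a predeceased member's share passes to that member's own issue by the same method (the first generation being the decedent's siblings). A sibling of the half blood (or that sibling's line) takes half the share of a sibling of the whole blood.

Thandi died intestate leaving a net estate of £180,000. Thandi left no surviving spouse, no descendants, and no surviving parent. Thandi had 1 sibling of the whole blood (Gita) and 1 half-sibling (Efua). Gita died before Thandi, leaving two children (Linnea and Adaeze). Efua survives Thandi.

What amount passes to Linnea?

Linnea receives £60,000.

The entire £180,000 passes to the siblings and their issue.
Counting each half-blood sibling's line as half a unit, there are 3/2 units in £180,000, so one unit is £120,000. Whole-blood lines (Gita) take £120,000 each; half-blood lines (Efua) take £60,000 each.
Gita's share (£120,000) is divided into 2 shares of £60,000: Linnea and Adaeze each take £60,000.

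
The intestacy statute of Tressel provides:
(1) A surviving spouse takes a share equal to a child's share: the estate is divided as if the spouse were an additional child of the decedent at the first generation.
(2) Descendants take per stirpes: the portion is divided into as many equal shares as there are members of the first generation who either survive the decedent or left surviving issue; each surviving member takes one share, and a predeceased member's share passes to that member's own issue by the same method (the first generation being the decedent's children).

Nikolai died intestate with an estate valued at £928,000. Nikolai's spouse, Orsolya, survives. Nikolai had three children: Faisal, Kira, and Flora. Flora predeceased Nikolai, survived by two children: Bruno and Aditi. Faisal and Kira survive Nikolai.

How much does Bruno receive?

Bruno receives £116,000.

The spouse counts as an additional share at the children's level, so there are 4 primary shares of £232,000. Orsolya takes one such share (£232,000).
The children's combined portion (£696,000) is divided into 3 shares of £232,000: Faisal and Kira each take £232,000; Flora's £232,000 share passes to Flora's issue.
Flora's share (£232,000) is divided into 2 shares of £116,000: Bruno and Aditi each take £116,000.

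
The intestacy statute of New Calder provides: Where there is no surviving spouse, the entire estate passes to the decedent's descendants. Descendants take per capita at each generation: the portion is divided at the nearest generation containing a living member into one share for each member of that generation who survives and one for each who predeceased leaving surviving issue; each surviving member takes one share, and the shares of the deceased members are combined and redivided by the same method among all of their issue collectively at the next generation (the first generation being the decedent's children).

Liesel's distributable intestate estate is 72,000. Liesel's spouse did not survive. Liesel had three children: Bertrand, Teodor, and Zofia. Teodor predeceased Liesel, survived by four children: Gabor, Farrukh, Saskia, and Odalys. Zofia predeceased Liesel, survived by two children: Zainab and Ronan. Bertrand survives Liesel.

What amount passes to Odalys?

The entire 72,000 passes to the descendants.
That amount (72,000) is divided at the children's generation into 3 shares of 24,000. Bertrand takes 24,000. The 2 shares of the deceased (Teodor and Zofia) are combined into a pool of 48,000.
That pool (48,000) is divided at the grandchildren's generation equally among Gabor, Farrukh, Saskia, Odalys, Zainab, and Ronan: 8,000 each.

Odalys receives 8,000.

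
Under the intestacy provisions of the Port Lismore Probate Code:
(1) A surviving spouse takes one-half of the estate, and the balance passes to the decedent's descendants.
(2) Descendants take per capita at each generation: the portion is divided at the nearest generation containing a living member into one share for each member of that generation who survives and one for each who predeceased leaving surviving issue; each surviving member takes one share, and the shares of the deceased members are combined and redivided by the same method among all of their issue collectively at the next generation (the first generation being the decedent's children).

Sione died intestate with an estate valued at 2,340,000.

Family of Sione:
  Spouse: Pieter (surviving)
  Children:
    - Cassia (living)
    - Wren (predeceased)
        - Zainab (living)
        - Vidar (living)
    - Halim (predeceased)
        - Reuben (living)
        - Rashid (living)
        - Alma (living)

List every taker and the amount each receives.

Pieter takes one-half of 2,340,000 = 1,170,000. The remaining 1,170,000 passes to the descendants.
The descendants' portion (1,170,000) is divided at the children's generation into 3 shares of 390,000. Cassia takes 390,000. The 2 shares of the deceased (Wren and Halim) are combined into a pool of 780,000.
That pool (780,000) is divided at the grandchildren's generation equally among Zainab, Vidar, Reuben, Rashid, and Alma: 156,000 each.

Pieter: 1,170,000; Cassia: 390,000; Zainab: 156,000; Vidar: 156,000; Reuben: 156,000; Rashid: 156,000; Alma: 156,000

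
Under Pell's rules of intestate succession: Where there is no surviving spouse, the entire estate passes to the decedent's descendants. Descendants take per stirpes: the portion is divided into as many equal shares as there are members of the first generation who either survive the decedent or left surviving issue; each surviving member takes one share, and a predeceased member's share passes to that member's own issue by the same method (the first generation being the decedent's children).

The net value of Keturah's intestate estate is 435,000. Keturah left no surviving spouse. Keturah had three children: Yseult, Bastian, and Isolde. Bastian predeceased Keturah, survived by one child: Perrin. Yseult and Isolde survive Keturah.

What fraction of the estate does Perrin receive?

Perrin receives 1/3 of the estate.

The entire 435,000 passes to the descendants.
That amount (435,000) is divided into 3 shares of 145,000: Yseult and Isolde each take 145,000; Bastian's 145,000 share passes to Bastian's issue.
Bastian's share (145,000) passes entirely to Perrin.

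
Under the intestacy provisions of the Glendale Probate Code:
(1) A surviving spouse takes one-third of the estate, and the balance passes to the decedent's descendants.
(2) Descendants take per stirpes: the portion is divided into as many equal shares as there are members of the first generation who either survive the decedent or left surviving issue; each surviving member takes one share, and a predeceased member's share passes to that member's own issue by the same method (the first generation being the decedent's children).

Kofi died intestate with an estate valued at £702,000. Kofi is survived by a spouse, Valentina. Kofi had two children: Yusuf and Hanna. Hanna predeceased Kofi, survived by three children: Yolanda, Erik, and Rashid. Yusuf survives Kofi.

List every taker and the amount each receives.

Valentina takes one-third of £702,000 = £234,000. The remaining £468,000 passes to the descendants.
The descendants' portion (£468,000) is divided into 2 shares of £234,000: Yusuf takes £234,000; Hanna's £234,000 share passes to Hanna's issue.
Hanna's share (£234,000) is divided into 3 shares of £78,000: Yolanda, Erik, and Rashid each take £78,000.

Valentina: £234,000; Yusuf: £234,000; Yolanda: £78,000; Erik: £78,000; Rashid: £78,000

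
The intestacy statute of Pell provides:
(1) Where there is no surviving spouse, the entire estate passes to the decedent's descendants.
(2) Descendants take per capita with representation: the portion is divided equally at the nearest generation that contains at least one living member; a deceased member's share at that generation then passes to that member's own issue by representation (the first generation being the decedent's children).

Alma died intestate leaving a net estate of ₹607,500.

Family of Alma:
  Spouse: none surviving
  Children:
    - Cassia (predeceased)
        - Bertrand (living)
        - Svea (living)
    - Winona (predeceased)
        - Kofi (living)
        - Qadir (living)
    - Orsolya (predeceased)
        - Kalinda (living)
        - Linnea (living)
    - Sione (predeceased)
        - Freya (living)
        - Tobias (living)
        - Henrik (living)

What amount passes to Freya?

The entire ₹607,500 passes to the descendants.
No child survives, so the initial division is made at the grandchildren's generation.
That amount (₹607,500) is divided into 9 shares of ₹67,500: Bertrand, Svea, Kofi, Qadir, Kalinda, Linnea, Freya, Tobias, and Henrik each take ₹67,500.

Freya receives ₹67,500.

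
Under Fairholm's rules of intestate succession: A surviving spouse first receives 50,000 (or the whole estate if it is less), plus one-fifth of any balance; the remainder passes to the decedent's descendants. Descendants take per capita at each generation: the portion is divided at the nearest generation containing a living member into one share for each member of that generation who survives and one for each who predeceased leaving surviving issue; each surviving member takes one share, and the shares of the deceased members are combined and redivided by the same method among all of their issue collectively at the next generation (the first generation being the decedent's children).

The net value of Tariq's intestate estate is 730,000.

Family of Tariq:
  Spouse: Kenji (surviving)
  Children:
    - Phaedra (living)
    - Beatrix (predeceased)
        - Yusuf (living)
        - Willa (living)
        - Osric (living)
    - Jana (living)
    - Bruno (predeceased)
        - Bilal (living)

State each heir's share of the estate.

Kenji: 186,000; Phaedra: 136,000; Yusuf: 68,000; Willa: 68,000; Osric: 68,000; Jana: 136,000; Bilal: 68,000

Kenji first takes 50,000, leaving a balance of 680,000. Kenji then takes one-fifth of the balance (136,000), for a total of 186,000. The remaining 544,000 passes to the descendants.
The descendants' portion (544,000) is divided at the children's generation into 4 shares of 136,000. Phaedra and Jana each take 136,000. The 2 shares of the deceased (Beatrix and Bruno) are combined into a pool of 272,000.
That pool (272,000) is divided at the grandchildren's generation equally among Yusuf, Willa, Osric, and Bilal: 68,000 each.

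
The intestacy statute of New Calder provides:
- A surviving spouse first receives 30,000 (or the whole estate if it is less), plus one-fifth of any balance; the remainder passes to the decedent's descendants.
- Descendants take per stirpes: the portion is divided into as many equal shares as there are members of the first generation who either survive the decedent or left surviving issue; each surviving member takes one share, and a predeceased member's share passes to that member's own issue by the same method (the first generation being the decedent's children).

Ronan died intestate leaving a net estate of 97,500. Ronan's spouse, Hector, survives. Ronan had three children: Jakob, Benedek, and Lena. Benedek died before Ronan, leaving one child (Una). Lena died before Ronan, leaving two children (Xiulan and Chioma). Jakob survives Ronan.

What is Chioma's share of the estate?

Hector first takes 30,000, leaving a balance of 67,500. Hector then takes one-fifth of the balance (13,500), for a total of 43,500. The remaining 54,000 passes to the descendants.
The descendants' portion (54,000) is divided into 3 shares of 18,000: Jakob takes 18,000; Benedek's 18,000 share passes to Benedek's issue; Lena's 18,000 share passes to Lena's issue.
Benedek's share (18,000) passes entirely to Una.
Lena's share (18,000) is divided into 2 shares of 9,000: Xiulan and Chioma each take 9,000.

Chioma receives 9,000.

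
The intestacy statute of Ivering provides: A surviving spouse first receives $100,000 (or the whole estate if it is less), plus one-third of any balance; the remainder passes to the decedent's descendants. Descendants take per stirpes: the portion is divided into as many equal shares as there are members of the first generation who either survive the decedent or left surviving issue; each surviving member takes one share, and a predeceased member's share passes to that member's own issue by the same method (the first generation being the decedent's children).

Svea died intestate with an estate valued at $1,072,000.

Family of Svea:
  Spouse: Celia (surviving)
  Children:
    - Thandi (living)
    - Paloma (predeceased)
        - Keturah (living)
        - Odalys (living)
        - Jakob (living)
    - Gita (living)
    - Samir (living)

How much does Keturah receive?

Celia first takes $100,000, leaving a balance of $972,000. Celia then takes one-third of the balance ($324,000), for a total of $424,000. The remaining $648,000 passes to the descendants.
The descendants' portion ($648,000) is divided into 4 shares of $162,000: Thandi, Gita, and Samir each take $162,000; Paloma's $162,000 share passes to Paloma's issue.
Paloma's share ($162,000) is divided into 3 shares of $54,000: Keturah, Odalys, and Jakob each take $54,000.

Keturah receives $54,000.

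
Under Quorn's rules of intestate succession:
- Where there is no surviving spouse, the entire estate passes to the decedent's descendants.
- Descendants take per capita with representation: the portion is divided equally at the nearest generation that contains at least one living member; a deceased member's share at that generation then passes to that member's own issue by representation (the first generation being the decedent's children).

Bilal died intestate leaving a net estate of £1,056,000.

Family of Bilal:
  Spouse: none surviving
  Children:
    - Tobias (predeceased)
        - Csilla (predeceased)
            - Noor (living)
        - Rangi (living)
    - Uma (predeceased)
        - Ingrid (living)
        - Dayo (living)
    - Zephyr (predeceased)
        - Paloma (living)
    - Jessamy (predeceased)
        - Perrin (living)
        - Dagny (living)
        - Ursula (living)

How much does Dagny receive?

Dagny receives £132,000.

The entire £1,056,000 passes to the descendants.
No child survives, so the initial division is made at the grandchildren's generation.
That amount (£1,056,000) is divided into 8 shares of £132,000: Rangi, Ingrid, Dayo, Paloma, Perrin, Dagny, and Ursula each take £132,000; Csilla's £132,000 share passes to Csilla's issue.
Csilla's share (£132,000) passes entirely to Noor.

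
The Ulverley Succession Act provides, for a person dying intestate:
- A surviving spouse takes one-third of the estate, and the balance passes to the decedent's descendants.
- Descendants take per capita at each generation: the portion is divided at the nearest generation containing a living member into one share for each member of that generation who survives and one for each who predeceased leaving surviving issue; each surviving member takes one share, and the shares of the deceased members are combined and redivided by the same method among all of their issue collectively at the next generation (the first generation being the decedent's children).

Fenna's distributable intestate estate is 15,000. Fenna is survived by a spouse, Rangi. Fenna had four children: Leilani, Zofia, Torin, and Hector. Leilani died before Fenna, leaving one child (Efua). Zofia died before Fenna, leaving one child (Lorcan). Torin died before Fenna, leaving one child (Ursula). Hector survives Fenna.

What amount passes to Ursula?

Ursula receives 2,500.

Rangi takes one-third of 15,000 = 5,000. The remaining 10,000 passes to the descendants.
The descendants' portion (10,000) is divided at the children's generation into 4 shares of 2,500. Hector takes 2,500. The 3 shares of the deceased (Leilani, Zofia, and Torin) are combined into a pool of 7,500.
That pool (7,500) is divided at the grandchildren's generation equally among Efua, Lorcan, and Ursula: 2,500 each.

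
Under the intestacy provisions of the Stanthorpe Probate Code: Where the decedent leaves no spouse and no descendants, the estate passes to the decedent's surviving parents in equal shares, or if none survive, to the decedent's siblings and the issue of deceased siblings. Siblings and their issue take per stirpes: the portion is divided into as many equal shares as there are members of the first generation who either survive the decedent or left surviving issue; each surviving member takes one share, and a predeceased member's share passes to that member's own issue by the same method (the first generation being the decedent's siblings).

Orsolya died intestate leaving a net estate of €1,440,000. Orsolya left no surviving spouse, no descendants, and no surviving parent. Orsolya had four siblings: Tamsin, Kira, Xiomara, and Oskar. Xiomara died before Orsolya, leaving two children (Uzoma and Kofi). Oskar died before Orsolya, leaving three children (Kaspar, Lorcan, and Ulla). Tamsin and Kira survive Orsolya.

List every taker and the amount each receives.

Tamsin: €360,000; Kira: €360,000; Uzoma: €180,000; Kofi: €180,000; Kaspar: €120,000; Lorcan: €120,000; Ulla: €120,000

The entire €1,440,000 passes to the siblings and their issue.
That amount (€1,440,000) is divided into 4 shares of €360,000: Tamsin and Kira each take €360,000; Xiomara's €360,000 share passes to Xiomara's issue; Oskar's €360,000 share passes to Oskar's issue.
Xiomara's share (€360,000) is divided into 2 shares of €180,000: Uzoma and Kofi each take €180,000.
Oskar's share (€360,000) is divided into 3 shares of €120,000: Kaspar, Lorcan, and Ulla each take €120,000.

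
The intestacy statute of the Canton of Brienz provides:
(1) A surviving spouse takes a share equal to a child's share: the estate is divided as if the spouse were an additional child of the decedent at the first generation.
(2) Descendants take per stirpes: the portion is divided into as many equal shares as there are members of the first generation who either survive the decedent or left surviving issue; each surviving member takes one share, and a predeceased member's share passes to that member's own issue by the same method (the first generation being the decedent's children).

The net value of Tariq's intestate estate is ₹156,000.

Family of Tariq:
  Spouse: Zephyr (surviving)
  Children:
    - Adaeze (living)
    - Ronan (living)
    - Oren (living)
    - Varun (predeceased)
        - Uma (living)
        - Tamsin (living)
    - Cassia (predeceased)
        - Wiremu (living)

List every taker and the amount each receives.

Zephyr: ₹26,000; Adaeze: ₹26,000; Ronan: ₹26,000; Oren: ₹26,000; Uma: ₹13,000; Tamsin: ₹13,000; Wiremu: ₹26,000

The spouse counts as an additional share at the children's level, so there are 6 primary shares of ₹26,000. Zephyr takes one such share (₹26,000).
The children's combined portion (₹130,000) is divided into 5 shares of ₹26,000: Adaeze, Ronan, and Oren each take ₹26,000; Varun's ₹26,000 share passes to Varun's issue; Cassia's ₹26,000 share passes to Cassia's issue.
Varun's share (₹26,000) is divided into 2 shares of ₹13,000: Uma and Tamsin each take ₹13,000.
Cassia's share (₹26,000) passes entirely to Wiremu.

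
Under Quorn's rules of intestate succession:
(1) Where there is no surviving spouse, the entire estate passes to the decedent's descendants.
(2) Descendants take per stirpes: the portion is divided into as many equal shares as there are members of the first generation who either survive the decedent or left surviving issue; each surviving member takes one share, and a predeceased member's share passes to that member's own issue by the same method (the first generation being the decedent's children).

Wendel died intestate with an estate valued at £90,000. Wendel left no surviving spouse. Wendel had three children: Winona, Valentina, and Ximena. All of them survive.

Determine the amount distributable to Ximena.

Ximena receives £30,000.

The entire £90,000 passes to the descendants.
That amount (£90,000) is divided into 3 shares of £30,000: Winona, Valentina, and Ximena each take £30,000.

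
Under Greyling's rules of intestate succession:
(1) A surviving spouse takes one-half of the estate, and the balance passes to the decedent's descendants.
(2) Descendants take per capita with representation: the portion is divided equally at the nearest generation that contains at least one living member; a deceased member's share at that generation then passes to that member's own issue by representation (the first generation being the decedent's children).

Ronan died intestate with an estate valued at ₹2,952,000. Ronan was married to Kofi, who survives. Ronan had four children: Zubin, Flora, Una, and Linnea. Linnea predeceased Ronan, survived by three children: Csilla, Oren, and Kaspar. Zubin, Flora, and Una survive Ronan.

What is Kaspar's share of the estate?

Kofi takes one-half of ₹2,952,000 = ₹1,476,000. The remaining ₹1,476,000 passes to the descendants.
The descendants' portion (₹1,476,000) is divided into 4 shares of ₹369,000: Zubin, Flora, and Una each take ₹369,000; Linnea's ₹369,000 share passes to Linnea's issue.
Linnea's share (₹369,000) is divided into 3 shares of ₹123,000: Csilla, Oren, and Kaspar each take ₹123,000.

Kaspar receives ₹123,000.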